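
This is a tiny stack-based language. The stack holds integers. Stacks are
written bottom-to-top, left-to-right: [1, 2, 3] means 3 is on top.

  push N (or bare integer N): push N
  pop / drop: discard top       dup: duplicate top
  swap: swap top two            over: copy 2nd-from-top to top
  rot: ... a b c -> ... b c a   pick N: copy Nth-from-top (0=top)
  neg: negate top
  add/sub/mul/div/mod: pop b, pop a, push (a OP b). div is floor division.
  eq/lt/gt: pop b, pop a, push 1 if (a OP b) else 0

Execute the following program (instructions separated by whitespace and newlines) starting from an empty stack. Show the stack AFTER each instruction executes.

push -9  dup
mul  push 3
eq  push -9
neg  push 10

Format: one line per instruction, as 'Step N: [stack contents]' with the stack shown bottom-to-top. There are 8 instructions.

Step 1: [-9]
Step 2: [-9, -9]
Step 3: [81]
Step 4: [81, 3]
Step 5: [0]
Step 6: [0, -9]
Step 7: [0, 9]
Step 8: [0, 9, 10]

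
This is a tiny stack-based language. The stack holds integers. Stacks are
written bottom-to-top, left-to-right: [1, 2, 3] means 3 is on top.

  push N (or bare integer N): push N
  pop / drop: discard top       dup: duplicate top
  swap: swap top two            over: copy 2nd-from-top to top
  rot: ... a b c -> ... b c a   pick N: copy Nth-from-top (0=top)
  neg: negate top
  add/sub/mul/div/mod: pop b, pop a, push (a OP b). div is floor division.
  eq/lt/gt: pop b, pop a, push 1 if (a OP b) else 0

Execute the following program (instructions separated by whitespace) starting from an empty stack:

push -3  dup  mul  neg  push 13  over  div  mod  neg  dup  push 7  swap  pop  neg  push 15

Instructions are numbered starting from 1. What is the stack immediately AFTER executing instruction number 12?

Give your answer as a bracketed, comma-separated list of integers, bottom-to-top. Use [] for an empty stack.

Answer: [1, 7, 1]

Derivation:
Step 1 ('push -3'): [-3]
Step 2 ('dup'): [-3, -3]
Step 3 ('mul'): [9]
Step 4 ('neg'): [-9]
Step 5 ('push 13'): [-9, 13]
Step 6 ('over'): [-9, 13, -9]
Step 7 ('div'): [-9, -2]
Step 8 ('mod'): [-1]
Step 9 ('neg'): [1]
Step 10 ('dup'): [1, 1]
Step 11 ('push 7'): [1, 1, 7]
Step 12 ('swap'): [1, 7, 1]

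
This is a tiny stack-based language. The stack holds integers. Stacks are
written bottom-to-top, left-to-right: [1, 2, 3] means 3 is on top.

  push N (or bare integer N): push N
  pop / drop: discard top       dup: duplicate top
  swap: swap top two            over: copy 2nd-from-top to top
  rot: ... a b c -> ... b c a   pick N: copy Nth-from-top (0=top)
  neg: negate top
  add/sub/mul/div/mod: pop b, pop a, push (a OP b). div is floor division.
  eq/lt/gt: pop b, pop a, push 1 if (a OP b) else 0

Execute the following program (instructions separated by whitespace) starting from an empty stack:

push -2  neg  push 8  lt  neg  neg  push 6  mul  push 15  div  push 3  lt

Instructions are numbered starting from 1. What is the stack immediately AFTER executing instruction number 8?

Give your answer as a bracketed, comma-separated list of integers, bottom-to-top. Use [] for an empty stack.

Answer: [6]

Derivation:
Step 1 ('push -2'): [-2]
Step 2 ('neg'): [2]
Step 3 ('push 8'): [2, 8]
Step 4 ('lt'): [1]
Step 5 ('neg'): [-1]
Step 6 ('neg'): [1]
Step 7 ('push 6'): [1, 6]
Step 8 ('mul'): [6]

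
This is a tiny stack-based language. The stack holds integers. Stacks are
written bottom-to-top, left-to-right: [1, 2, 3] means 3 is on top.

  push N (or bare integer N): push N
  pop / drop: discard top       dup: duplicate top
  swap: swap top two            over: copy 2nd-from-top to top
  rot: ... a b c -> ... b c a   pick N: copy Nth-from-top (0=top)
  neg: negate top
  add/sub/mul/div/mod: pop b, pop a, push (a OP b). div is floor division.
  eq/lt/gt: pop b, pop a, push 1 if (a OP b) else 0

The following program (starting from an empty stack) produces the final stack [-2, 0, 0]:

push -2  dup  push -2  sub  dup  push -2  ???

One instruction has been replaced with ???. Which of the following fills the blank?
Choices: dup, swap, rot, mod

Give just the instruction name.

Answer: mod

Derivation:
Stack before ???: [-2, 0, 0, -2]
Stack after ???:  [-2, 0, 0]
Checking each choice:
  dup: produces [-2, 0, 0, -2, -2]
  swap: produces [-2, 0, -2, 0]
  rot: produces [-2, 0, -2, 0]
  mod: MATCH


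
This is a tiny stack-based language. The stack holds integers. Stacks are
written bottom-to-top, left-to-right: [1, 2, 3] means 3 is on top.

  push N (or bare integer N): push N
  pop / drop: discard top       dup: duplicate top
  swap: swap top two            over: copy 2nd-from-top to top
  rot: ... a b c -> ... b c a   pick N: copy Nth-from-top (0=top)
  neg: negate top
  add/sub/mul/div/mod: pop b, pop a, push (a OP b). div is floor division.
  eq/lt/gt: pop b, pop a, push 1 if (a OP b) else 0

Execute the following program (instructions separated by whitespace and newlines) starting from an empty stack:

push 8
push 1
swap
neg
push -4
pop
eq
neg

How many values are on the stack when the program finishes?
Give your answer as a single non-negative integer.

Answer: 1

Derivation:
After 'push 8': stack = [8] (depth 1)
After 'push 1': stack = [8, 1] (depth 2)
After 'swap': stack = [1, 8] (depth 2)
After 'neg': stack = [1, -8] (depth 2)
After 'push -4': stack = [1, -8, -4] (depth 3)
After 'pop': stack = [1, -8] (depth 2)
After 'eq': stack = [0] (depth 1)
After 'neg': stack = [0] (depth 1)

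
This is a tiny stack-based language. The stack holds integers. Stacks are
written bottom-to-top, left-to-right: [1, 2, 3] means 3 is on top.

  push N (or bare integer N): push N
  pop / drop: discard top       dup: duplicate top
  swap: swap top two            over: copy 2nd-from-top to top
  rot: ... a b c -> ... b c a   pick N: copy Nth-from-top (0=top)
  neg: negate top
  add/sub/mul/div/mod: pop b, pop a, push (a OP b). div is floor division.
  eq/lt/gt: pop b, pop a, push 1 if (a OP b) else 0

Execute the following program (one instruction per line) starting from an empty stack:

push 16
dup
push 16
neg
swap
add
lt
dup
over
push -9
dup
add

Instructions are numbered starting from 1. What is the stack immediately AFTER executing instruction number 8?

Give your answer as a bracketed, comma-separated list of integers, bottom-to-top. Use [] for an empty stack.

Answer: [0, 0]

Derivation:
Step 1 ('push 16'): [16]
Step 2 ('dup'): [16, 16]
Step 3 ('push 16'): [16, 16, 16]
Step 4 ('neg'): [16, 16, -16]
Step 5 ('swap'): [16, -16, 16]
Step 6 ('add'): [16, 0]
Step 7 ('lt'): [0]
Step 8 ('dup'): [0, 0]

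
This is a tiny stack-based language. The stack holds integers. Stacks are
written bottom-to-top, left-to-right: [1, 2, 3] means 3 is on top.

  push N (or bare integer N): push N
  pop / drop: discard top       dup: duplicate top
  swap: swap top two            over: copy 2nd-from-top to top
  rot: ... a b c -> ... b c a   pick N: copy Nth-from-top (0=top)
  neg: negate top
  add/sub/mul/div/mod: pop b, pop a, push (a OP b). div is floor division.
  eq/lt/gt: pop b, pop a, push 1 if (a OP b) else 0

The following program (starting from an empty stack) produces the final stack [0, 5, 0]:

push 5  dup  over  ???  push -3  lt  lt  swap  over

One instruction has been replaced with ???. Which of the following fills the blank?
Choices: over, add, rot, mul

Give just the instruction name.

Stack before ???: [5, 5, 5]
Stack after ???:  [5, 5, 5]
Checking each choice:
  over: produces [5, 0, 5, 0]
  add: stack underflow (need 2, have 1)
  rot: MATCH
  mul: stack underflow (need 2, have 1)


Answer: rot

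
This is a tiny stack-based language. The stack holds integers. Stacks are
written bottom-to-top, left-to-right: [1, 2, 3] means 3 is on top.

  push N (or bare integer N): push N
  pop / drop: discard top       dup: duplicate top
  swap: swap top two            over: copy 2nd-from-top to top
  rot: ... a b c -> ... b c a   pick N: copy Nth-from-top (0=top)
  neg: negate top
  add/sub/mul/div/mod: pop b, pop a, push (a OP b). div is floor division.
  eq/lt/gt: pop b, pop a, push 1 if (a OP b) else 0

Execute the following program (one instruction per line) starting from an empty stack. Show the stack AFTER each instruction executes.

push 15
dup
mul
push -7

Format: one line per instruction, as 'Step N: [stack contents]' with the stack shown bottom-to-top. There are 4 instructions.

Step 1: [15]
Step 2: [15, 15]
Step 3: [225]
Step 4: [225, -7]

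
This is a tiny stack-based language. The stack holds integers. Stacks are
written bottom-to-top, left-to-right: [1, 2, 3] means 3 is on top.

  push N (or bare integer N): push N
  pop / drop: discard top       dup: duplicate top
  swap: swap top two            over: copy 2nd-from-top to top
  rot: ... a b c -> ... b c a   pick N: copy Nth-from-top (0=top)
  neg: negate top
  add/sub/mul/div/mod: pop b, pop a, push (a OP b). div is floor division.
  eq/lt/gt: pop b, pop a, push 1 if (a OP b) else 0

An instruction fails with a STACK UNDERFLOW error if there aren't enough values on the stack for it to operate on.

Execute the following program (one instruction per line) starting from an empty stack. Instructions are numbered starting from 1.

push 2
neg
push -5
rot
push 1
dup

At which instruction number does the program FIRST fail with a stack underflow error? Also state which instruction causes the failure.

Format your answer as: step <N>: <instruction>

Answer: step 4: rot

Derivation:
Step 1 ('push 2'): stack = [2], depth = 1
Step 2 ('neg'): stack = [-2], depth = 1
Step 3 ('push -5'): stack = [-2, -5], depth = 2
Step 4 ('rot'): needs 3 value(s) but depth is 2 — STACK UNDERFLOW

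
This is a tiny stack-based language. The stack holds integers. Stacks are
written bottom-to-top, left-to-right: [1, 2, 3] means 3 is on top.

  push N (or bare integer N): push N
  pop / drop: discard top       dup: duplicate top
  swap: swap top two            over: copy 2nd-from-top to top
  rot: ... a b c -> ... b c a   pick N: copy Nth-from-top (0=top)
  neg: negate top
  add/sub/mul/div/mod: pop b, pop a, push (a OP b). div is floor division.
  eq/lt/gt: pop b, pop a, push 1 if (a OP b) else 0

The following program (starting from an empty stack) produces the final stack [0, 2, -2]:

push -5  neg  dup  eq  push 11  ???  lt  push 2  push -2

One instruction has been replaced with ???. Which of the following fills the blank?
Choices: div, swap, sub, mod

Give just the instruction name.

Answer: swap

Derivation:
Stack before ???: [1, 11]
Stack after ???:  [11, 1]
Checking each choice:
  div: stack underflow (need 2, have 1)
  swap: MATCH
  sub: stack underflow (need 2, have 1)
  mod: stack underflow (need 2, have 1)


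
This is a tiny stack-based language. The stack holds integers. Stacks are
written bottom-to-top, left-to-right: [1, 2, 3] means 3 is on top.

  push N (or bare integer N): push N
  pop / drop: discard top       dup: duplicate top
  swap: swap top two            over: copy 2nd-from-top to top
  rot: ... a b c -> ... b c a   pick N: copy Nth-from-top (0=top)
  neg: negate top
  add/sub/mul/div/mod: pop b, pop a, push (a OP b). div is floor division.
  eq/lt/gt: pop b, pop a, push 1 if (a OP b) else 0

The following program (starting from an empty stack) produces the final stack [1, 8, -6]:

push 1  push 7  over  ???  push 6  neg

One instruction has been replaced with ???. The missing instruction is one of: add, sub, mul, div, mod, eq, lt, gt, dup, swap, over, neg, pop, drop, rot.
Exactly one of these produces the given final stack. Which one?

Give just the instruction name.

Answer: add

Derivation:
Stack before ???: [1, 7, 1]
Stack after ???:  [1, 8]
The instruction that transforms [1, 7, 1] -> [1, 8] is: add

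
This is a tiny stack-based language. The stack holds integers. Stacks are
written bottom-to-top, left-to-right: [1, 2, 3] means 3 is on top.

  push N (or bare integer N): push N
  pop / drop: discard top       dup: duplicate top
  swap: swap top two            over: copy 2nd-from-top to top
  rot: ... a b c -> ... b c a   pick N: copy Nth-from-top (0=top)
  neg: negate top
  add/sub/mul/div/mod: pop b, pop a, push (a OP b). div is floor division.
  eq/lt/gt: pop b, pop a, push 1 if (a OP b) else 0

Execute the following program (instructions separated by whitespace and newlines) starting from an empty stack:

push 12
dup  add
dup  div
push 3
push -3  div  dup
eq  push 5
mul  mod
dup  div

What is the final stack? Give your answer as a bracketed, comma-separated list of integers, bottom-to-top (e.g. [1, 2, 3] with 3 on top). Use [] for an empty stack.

Answer: [1]

Derivation:
After 'push 12': [12]
After 'dup': [12, 12]
After 'add': [24]
After 'dup': [24, 24]
After 'div': [1]
After 'push 3': [1, 3]
After 'push -3': [1, 3, -3]
After 'div': [1, -1]
After 'dup': [1, -1, -1]
After 'eq': [1, 1]
After 'push 5': [1, 1, 5]
After 'mul': [1, 5]
After 'mod': [1]
After 'dup': [1, 1]
After 'div': [1]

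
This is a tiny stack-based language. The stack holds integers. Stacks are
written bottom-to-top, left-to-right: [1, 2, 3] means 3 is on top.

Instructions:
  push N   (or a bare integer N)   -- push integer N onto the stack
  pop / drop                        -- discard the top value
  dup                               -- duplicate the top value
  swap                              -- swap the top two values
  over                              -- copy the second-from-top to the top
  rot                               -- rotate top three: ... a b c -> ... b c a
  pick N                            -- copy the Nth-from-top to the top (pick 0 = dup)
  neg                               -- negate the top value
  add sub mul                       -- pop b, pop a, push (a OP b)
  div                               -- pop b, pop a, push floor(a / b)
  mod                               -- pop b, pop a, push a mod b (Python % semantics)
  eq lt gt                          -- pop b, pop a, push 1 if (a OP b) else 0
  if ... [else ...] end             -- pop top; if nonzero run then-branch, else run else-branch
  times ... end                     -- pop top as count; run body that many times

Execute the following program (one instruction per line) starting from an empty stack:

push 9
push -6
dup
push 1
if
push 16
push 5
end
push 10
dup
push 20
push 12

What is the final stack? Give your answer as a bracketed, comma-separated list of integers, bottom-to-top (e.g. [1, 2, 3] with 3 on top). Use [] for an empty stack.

After 'push 9': [9]
After 'push -6': [9, -6]
After 'dup': [9, -6, -6]
After 'push 1': [9, -6, -6, 1]
After 'if': [9, -6, -6]
After 'push 16': [9, -6, -6, 16]
After 'push 5': [9, -6, -6, 16, 5]
After 'push 10': [9, -6, -6, 16, 5, 10]
After 'dup': [9, -6, -6, 16, 5, 10, 10]
After 'push 20': [9, -6, -6, 16, 5, 10, 10, 20]
After 'push 12': [9, -6, -6, 16, 5, 10, 10, 20, 12]

Answer: [9, -6, -6, 16, 5, 10, 10, 20, 12]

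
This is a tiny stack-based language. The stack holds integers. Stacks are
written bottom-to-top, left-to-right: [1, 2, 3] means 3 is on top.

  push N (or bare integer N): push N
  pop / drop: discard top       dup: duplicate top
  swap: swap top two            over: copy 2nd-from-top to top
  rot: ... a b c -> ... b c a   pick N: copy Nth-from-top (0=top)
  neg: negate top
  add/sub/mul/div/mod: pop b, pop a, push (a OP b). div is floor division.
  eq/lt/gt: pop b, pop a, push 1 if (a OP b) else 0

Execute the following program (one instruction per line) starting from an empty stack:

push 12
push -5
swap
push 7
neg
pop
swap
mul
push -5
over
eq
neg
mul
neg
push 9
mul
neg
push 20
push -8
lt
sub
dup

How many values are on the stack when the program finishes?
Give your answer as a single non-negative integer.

After 'push 12': stack = [12] (depth 1)
After 'push -5': stack = [12, -5] (depth 2)
After 'swap': stack = [-5, 12] (depth 2)
After 'push 7': stack = [-5, 12, 7] (depth 3)
After 'neg': stack = [-5, 12, -7] (depth 3)
After 'pop': stack = [-5, 12] (depth 2)
After 'swap': stack = [12, -5] (depth 2)
After 'mul': stack = [-60] (depth 1)
After 'push -5': stack = [-60, -5] (depth 2)
After 'over': stack = [-60, -5, -60] (depth 3)
  ...
After 'mul': stack = [0] (depth 1)
After 'neg': stack = [0] (depth 1)
After 'push 9': stack = [0, 9] (depth 2)
After 'mul': stack = [0] (depth 1)
After 'neg': stack = [0] (depth 1)
After 'push 20': stack = [0, 20] (depth 2)
After 'push -8': stack = [0, 20, -8] (depth 3)
After 'lt': stack = [0, 0] (depth 2)
After 'sub': stack = [0] (depth 1)
After 'dup': stack = [0, 0] (depth 2)

Answer: 2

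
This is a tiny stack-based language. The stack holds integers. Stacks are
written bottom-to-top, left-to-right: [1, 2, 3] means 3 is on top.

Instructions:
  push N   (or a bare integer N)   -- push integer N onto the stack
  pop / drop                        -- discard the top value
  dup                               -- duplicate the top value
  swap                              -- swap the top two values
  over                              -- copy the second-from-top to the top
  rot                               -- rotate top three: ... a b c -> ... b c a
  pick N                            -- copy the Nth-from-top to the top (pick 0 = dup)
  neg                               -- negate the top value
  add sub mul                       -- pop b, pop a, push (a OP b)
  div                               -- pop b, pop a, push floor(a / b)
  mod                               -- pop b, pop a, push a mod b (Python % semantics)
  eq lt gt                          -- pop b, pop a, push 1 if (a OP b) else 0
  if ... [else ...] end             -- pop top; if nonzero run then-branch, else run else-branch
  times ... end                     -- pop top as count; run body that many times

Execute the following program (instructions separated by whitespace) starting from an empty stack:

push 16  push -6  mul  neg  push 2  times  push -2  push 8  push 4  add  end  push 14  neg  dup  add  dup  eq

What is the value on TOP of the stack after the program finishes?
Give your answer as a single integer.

After 'push 16': [16]
After 'push -6': [16, -6]
After 'mul': [-96]
After 'neg': [96]
After 'push 2': [96, 2]
After 'times': [96]
After 'push -2': [96, -2]
After 'push 8': [96, -2, 8]
After 'push 4': [96, -2, 8, 4]
After 'add': [96, -2, 12]
After 'push -2': [96, -2, 12, -2]
After 'push 8': [96, -2, 12, -2, 8]
After 'push 4': [96, -2, 12, -2, 8, 4]
After 'add': [96, -2, 12, -2, 12]
After 'push 14': [96, -2, 12, -2, 12, 14]
After 'neg': [96, -2, 12, -2, 12, -14]
After 'dup': [96, -2, 12, -2, 12, -14, -14]
After 'add': [96, -2, 12, -2, 12, -28]
After 'dup': [96, -2, 12, -2, 12, -28, -28]
After 'eq': [96, -2, 12, -2, 12, 1]

Answer: 1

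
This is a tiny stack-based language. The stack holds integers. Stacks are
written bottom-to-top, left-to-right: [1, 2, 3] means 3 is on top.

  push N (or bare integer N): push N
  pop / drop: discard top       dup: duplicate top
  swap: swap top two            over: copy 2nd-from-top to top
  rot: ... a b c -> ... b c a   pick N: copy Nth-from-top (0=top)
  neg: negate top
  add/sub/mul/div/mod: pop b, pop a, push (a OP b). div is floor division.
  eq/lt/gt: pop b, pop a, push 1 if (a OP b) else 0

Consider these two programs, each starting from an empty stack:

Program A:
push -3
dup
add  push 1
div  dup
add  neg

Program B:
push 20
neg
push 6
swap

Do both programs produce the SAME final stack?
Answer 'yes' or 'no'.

Program A trace:
  After 'push -3': [-3]
  After 'dup': [-3, -3]
  After 'add': [-6]
  After 'push 1': [-6, 1]
  After 'div': [-6]
  After 'dup': [-6, -6]
  After 'add': [-12]
  After 'neg': [12]
Program A final stack: [12]

Program B trace:
  After 'push 20': [20]
  After 'neg': [-20]
  After 'push 6': [-20, 6]
  After 'swap': [6, -20]
Program B final stack: [6, -20]
Same: no

Answer: no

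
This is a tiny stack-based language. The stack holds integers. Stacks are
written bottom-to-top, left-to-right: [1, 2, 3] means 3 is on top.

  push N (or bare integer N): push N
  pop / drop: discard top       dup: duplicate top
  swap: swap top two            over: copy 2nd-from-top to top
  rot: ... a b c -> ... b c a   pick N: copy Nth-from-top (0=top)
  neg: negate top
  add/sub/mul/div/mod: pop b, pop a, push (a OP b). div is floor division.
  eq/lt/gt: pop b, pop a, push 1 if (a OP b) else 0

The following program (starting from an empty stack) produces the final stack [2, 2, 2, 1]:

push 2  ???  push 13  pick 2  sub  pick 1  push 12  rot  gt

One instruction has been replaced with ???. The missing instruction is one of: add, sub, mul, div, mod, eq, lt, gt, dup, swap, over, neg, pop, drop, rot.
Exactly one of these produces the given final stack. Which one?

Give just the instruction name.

Answer: dup

Derivation:
Stack before ???: [2]
Stack after ???:  [2, 2]
The instruction that transforms [2] -> [2, 2] is: dup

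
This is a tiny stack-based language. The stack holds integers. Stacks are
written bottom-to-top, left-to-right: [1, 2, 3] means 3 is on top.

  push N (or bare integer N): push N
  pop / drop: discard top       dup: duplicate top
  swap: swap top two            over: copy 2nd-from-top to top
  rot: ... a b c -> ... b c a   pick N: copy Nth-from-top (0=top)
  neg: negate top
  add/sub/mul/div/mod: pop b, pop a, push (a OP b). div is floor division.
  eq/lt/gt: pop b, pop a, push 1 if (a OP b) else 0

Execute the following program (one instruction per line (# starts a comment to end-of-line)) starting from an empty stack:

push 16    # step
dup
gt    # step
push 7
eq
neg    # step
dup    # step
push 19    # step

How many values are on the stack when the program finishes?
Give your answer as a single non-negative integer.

After 'push 16': stack = [16] (depth 1)
After 'dup': stack = [16, 16] (depth 2)
After 'gt': stack = [0] (depth 1)
After 'push 7': stack = [0, 7] (depth 2)
After 'eq': stack = [0] (depth 1)
After 'neg': stack = [0] (depth 1)
After 'dup': stack = [0, 0] (depth 2)
After 'push 19': stack = [0, 0, 19] (depth 3)

Answer: 3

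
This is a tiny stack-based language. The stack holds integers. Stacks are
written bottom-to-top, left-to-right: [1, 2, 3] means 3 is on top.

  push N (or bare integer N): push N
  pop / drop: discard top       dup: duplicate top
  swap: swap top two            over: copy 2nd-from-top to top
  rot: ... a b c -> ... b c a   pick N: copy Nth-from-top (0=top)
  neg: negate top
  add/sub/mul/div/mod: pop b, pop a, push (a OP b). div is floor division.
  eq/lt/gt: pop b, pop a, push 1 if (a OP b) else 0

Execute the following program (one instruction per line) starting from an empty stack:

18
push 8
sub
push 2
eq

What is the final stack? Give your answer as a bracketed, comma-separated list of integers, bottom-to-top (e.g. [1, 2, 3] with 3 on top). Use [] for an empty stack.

After 'push 18': [18]
After 'push 8': [18, 8]
After 'sub': [10]
After 'push 2': [10, 2]
After 'eq': [0]

Answer: [0]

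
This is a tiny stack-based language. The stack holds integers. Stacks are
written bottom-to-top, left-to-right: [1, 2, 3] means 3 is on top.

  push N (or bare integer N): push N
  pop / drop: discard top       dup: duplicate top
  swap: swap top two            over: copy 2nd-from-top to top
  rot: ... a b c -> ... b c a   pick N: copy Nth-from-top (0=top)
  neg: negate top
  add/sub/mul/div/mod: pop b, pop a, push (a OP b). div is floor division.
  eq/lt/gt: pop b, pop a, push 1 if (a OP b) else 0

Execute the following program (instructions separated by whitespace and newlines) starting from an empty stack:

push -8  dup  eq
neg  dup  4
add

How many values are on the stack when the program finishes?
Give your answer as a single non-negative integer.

Answer: 2

Derivation:
After 'push -8': stack = [-8] (depth 1)
After 'dup': stack = [-8, -8] (depth 2)
After 'eq': stack = [1] (depth 1)
After 'neg': stack = [-1] (depth 1)
After 'dup': stack = [-1, -1] (depth 2)
After 'push 4': stack = [-1, -1, 4] (depth 3)
After 'add': stack = [-1, 3] (depth 2)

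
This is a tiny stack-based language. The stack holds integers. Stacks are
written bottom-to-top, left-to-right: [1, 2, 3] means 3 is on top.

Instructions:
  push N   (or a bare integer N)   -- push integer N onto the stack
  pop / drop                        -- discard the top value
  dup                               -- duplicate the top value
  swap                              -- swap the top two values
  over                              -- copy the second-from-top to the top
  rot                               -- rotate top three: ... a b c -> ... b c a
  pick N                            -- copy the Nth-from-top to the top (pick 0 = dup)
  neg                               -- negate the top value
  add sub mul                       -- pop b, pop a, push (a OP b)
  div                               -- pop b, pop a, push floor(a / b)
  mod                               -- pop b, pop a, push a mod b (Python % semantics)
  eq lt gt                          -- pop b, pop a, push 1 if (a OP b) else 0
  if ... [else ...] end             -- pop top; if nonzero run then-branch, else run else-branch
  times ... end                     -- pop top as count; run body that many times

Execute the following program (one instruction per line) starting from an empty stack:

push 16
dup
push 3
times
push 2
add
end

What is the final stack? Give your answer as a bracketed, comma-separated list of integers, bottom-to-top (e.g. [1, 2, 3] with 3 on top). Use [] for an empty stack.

Answer: [16, 22]

Derivation:
After 'push 16': [16]
After 'dup': [16, 16]
After 'push 3': [16, 16, 3]
After 'times': [16, 16]
After 'push 2': [16, 16, 2]
After 'add': [16, 18]
After 'push 2': [16, 18, 2]
After 'add': [16, 20]
After 'push 2': [16, 20, 2]
After 'add': [16, 22]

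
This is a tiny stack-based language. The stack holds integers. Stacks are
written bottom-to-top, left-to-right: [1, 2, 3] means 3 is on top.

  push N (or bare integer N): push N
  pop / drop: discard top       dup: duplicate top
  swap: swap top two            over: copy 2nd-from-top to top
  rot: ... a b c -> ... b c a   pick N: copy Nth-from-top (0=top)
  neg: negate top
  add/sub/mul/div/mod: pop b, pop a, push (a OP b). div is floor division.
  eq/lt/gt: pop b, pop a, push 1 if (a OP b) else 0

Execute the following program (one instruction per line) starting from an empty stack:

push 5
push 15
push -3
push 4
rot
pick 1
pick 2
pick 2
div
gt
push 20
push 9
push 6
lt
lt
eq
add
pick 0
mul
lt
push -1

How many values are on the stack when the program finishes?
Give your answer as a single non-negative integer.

Answer: 4

Derivation:
After 'push 5': stack = [5] (depth 1)
After 'push 15': stack = [5, 15] (depth 2)
After 'push -3': stack = [5, 15, -3] (depth 3)
After 'push 4': stack = [5, 15, -3, 4] (depth 4)
After 'rot': stack = [5, -3, 4, 15] (depth 4)
After 'pick 1': stack = [5, -3, 4, 15, 4] (depth 5)
After 'pick 2': stack = [5, -3, 4, 15, 4, 4] (depth 6)
After 'pick 2': stack = [5, -3, 4, 15, 4, 4, 15] (depth 7)
After 'div': stack = [5, -3, 4, 15, 4, 0] (depth 6)
After 'gt': stack = [5, -3, 4, 15, 1] (depth 5)
  ...
After 'push 9': stack = [5, -3, 4, 15, 1, 20, 9] (depth 7)
After 'push 6': stack = [5, -3, 4, 15, 1, 20, 9, 6] (depth 8)
After 'lt': stack = [5, -3, 4, 15, 1, 20, 0] (depth 7)
After 'lt': stack = [5, -3, 4, 15, 1, 0] (depth 6)
After 'eq': stack = [5, -3, 4, 15, 0] (depth 5)
After 'add': stack = [5, -3, 4, 15] (depth 4)
After 'pick 0': stack = [5, -3, 4, 15, 15] (depth 5)
After 'mul': stack = [5, -3, 4, 225] (depth 4)
After 'lt': stack = [5, -3, 1] (depth 3)
After 'push -1': stack = [5, -3, 1, -1] (depth 4)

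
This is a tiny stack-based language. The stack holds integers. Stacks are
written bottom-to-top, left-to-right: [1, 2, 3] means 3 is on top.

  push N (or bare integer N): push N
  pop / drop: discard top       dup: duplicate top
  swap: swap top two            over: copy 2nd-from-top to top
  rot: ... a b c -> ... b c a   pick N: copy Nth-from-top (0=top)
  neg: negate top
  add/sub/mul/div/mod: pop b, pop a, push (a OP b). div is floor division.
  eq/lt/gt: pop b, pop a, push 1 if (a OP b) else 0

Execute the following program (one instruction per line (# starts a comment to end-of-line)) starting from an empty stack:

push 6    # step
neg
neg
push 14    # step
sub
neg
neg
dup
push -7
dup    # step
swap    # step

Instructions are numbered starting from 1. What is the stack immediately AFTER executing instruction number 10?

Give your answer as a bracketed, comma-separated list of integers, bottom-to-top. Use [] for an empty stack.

Step 1 ('push 6'): [6]
Step 2 ('neg'): [-6]
Step 3 ('neg'): [6]
Step 4 ('push 14'): [6, 14]
Step 5 ('sub'): [-8]
Step 6 ('neg'): [8]
Step 7 ('neg'): [-8]
Step 8 ('dup'): [-8, -8]
Step 9 ('push -7'): [-8, -8, -7]
Step 10 ('dup'): [-8, -8, -7, -7]

Answer: [-8, -8, -7, -7]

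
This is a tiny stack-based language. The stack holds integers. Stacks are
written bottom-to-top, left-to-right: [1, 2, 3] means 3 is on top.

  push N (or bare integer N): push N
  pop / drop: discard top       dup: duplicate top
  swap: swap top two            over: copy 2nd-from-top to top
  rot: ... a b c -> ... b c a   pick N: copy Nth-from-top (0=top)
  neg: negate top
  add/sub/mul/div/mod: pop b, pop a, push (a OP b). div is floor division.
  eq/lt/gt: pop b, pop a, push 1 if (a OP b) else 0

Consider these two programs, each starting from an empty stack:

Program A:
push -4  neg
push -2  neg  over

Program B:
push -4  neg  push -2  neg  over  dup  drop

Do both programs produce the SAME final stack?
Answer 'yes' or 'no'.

Answer: yes

Derivation:
Program A trace:
  After 'push -4': [-4]
  After 'neg': [4]
  After 'push -2': [4, -2]
  After 'neg': [4, 2]
  After 'over': [4, 2, 4]
Program A final stack: [4, 2, 4]

Program B trace:
  After 'push -4': [-4]
  After 'neg': [4]
  After 'push -2': [4, -2]
  After 'neg': [4, 2]
  After 'over': [4, 2, 4]
  After 'dup': [4, 2, 4, 4]
  After 'drop': [4, 2, 4]
Program B final stack: [4, 2, 4]
Same: yes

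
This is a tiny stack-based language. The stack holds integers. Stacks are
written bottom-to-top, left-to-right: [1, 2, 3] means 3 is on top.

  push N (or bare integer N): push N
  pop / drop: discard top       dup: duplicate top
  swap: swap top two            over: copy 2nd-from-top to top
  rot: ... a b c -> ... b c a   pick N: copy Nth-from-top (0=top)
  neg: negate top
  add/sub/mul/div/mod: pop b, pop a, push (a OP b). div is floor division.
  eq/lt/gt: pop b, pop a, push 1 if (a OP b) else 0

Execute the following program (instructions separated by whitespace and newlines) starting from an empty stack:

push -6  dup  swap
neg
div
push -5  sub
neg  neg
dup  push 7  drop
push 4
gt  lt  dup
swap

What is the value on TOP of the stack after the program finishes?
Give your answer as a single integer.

Answer: 0

Derivation:
After 'push -6': [-6]
After 'dup': [-6, -6]
After 'swap': [-6, -6]
After 'neg': [-6, 6]
After 'div': [-1]
After 'push -5': [-1, -5]
After 'sub': [4]
After 'neg': [-4]
After 'neg': [4]
After 'dup': [4, 4]
After 'push 7': [4, 4, 7]
After 'drop': [4, 4]
After 'push 4': [4, 4, 4]
After 'gt': [4, 0]
After 'lt': [0]
After 'dup': [0, 0]
After 'swap': [0, 0]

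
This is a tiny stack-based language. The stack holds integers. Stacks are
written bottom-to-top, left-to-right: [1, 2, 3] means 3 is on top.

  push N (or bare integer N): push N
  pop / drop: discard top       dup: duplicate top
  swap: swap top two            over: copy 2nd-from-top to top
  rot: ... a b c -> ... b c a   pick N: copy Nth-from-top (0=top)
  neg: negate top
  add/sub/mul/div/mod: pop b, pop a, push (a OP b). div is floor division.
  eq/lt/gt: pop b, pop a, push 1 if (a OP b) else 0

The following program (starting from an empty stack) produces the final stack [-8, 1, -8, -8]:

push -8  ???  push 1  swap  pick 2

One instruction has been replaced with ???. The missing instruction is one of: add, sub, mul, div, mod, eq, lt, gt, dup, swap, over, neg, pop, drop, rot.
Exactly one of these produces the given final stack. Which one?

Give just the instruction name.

Answer: dup

Derivation:
Stack before ???: [-8]
Stack after ???:  [-8, -8]
The instruction that transforms [-8] -> [-8, -8] is: dup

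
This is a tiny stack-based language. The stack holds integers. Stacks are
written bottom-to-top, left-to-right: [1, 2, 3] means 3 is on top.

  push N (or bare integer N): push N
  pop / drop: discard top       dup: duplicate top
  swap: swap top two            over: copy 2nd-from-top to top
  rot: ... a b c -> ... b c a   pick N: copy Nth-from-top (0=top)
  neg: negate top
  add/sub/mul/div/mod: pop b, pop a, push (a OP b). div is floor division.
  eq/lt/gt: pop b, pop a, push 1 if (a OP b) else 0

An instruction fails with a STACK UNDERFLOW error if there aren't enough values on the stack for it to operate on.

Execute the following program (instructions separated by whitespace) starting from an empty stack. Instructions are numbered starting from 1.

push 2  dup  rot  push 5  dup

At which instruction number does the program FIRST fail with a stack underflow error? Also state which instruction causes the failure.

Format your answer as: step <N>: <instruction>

Step 1 ('push 2'): stack = [2], depth = 1
Step 2 ('dup'): stack = [2, 2], depth = 2
Step 3 ('rot'): needs 3 value(s) but depth is 2 — STACK UNDERFLOW

Answer: step 3: rot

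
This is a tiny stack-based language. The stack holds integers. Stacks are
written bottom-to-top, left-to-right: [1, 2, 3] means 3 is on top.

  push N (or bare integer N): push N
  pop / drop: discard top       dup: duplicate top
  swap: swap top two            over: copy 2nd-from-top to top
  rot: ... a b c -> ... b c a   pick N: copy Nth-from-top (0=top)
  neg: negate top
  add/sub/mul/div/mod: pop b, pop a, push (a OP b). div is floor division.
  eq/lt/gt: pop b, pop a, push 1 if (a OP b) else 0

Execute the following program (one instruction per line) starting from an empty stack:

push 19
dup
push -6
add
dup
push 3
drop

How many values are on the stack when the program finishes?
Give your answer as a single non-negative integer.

After 'push 19': stack = [19] (depth 1)
After 'dup': stack = [19, 19] (depth 2)
After 'push -6': stack = [19, 19, -6] (depth 3)
After 'add': stack = [19, 13] (depth 2)
After 'dup': stack = [19, 13, 13] (depth 3)
After 'push 3': stack = [19, 13, 13, 3] (depth 4)
After 'drop': stack = [19, 13, 13] (depth 3)

Answer: 3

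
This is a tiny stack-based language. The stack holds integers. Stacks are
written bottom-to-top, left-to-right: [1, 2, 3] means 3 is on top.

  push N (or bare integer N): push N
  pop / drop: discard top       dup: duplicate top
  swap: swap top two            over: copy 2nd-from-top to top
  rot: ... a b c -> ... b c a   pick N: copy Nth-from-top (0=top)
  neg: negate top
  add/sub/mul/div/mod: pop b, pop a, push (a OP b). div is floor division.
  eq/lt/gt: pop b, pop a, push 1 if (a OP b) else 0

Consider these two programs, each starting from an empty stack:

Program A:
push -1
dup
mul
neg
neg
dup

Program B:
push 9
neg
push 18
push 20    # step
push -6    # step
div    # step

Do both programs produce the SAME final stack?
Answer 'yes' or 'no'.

Answer: no

Derivation:
Program A trace:
  After 'push -1': [-1]
  After 'dup': [-1, -1]
  After 'mul': [1]
  After 'neg': [-1]
  After 'neg': [1]
  After 'dup': [1, 1]
Program A final stack: [1, 1]

Program B trace:
  After 'push 9': [9]
  After 'neg': [-9]
  After 'push 18': [-9, 18]
  After 'push 20': [-9, 18, 20]
  After 'push -6': [-9, 18, 20, -6]
  After 'div': [-9, 18, -4]
Program B final stack: [-9, 18, -4]
Same: no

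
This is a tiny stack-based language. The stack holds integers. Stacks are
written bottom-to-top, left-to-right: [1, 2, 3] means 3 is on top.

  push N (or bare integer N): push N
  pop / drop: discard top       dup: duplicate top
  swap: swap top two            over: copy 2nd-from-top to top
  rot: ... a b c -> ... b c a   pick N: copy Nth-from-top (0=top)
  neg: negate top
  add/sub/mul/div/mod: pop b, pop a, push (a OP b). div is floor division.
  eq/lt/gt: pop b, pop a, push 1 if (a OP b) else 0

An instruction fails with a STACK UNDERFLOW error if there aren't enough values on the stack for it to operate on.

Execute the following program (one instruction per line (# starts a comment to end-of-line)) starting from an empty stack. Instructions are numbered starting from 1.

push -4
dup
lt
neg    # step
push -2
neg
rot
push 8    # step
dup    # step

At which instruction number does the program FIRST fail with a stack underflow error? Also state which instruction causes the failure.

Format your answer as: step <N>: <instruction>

Answer: step 7: rot

Derivation:
Step 1 ('push -4'): stack = [-4], depth = 1
Step 2 ('dup'): stack = [-4, -4], depth = 2
Step 3 ('lt'): stack = [0], depth = 1
Step 4 ('neg'): stack = [0], depth = 1
Step 5 ('push -2'): stack = [0, -2], depth = 2
Step 6 ('neg'): stack = [0, 2], depth = 2
Step 7 ('rot'): needs 3 value(s) but depth is 2 — STACK UNDERFLOW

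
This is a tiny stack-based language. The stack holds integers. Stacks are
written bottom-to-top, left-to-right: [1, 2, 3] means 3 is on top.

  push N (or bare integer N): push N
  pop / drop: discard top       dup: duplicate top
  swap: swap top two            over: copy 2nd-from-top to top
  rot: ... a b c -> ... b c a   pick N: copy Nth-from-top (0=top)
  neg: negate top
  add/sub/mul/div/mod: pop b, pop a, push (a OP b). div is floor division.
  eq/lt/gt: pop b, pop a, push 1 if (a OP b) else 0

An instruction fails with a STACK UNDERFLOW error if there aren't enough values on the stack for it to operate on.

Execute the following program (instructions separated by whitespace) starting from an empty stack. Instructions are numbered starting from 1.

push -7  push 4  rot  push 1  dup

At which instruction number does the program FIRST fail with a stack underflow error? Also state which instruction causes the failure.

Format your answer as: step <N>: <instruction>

Answer: step 3: rot

Derivation:
Step 1 ('push -7'): stack = [-7], depth = 1
Step 2 ('push 4'): stack = [-7, 4], depth = 2
Step 3 ('rot'): needs 3 value(s) but depth is 2 — STACK UNDERFLOW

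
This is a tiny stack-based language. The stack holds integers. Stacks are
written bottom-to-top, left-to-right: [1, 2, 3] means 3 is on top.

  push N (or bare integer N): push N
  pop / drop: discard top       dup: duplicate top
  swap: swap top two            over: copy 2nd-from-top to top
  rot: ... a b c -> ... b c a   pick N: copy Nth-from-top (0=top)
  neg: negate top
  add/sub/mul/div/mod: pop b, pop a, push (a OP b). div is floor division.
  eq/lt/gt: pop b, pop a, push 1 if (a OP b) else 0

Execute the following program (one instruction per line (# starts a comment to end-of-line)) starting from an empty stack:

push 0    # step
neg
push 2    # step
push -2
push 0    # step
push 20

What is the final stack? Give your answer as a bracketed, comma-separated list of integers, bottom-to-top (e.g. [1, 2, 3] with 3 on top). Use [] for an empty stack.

Answer: [0, 2, -2, 0, 20]

Derivation:
After 'push 0': [0]
After 'neg': [0]
After 'push 2': [0, 2]
After 'push -2': [0, 2, -2]
After 'push 0': [0, 2, -2, 0]
After 'push 20': [0, 2, -2, 0, 20]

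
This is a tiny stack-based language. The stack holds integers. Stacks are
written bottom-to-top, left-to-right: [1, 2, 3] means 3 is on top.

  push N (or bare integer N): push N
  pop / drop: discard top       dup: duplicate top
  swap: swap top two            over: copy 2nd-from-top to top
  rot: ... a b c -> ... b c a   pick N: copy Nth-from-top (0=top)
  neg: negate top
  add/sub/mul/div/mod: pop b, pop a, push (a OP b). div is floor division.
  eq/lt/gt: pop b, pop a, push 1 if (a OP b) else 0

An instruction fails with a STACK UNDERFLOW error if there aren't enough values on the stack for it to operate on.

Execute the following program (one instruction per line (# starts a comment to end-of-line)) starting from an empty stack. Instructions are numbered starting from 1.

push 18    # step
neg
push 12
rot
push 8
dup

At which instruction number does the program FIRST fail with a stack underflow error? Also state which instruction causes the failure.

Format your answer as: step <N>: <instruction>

Answer: step 4: rot

Derivation:
Step 1 ('push 18'): stack = [18], depth = 1
Step 2 ('neg'): stack = [-18], depth = 1
Step 3 ('push 12'): stack = [-18, 12], depth = 2
Step 4 ('rot'): needs 3 value(s) but depth is 2 — STACK UNDERFLOW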